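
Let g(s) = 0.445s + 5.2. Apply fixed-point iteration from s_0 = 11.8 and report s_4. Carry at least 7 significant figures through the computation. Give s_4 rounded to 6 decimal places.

9.464684

s_1 = g(11.800000) = 10.451000
s_2 = g(10.451000) = 9.850695
s_3 = g(9.850695) = 9.583559
s_4 = g(9.583559) = 9.464684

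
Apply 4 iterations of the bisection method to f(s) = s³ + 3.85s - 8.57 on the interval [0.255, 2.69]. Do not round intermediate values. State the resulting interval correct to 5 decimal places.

[1.32031, 1.47250]

f(0.255000) = -7.571669, f(2.690000) = 21.251609 (opposite signs)
step 1: m = 1.472500, f(m) = 0.291882 > 0 → root in [0.255000, 1.472500]
step 2: m = 0.863750, f(m) = -4.600150 < 0 → root in [0.863750, 1.472500]
step 3: m = 1.168125, f(m) = -2.478793 < 0 → root in [1.168125, 1.472500]
step 4: m = 1.320312, f(m) = -1.185195 < 0 → root in [1.320312, 1.472500]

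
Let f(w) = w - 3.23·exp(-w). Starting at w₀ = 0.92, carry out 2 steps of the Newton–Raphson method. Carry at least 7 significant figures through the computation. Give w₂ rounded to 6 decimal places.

Newton update: w ← w − f(w)/f'(w).
f'(w) = 1 + 3.23·exp(-w)
w_0 = 0.920000: f = -0.367217, f' = 2.287217 → w_1 = 0.920000 - (-0.367217)/(2.287217) = 1.080552
w_1 = 1.080552: f = -0.015737, f' = 2.096289 → w_2 = 1.080552 - (-0.015737)/(2.096289) = 1.088059

1.088059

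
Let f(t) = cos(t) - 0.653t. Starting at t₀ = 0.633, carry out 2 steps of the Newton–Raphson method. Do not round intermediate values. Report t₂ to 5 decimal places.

Newton update: t ← t − f(t)/f'(t).
f'(t) = -sin(t) - 0.653
t_0 = 0.633000: f = 0.392907, f' = -1.244566 → t_1 = 0.633000 - (0.392907)/(-1.244566) = 0.948698
t_1 = 0.948698: f = -0.036759, f' = -1.465658 → t_2 = 0.948698 - (-0.036759)/(-1.465658) = 0.923618

0.92362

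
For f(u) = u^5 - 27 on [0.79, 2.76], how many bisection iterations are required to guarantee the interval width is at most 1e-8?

Initial width b − a = 2.76 − 0.79 = 1.970000.
After n steps the width is (b−a)/2^n; need (b−a)/2^n ≤ 1e-8.
So n ≥ log₂(1.970000/1e-8) = log₂(197000000.0000) ≈ 27.5536.
Hence n = 28.

28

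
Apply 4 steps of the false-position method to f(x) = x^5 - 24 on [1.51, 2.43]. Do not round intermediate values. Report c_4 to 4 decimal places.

f(1.510000) = -16.149727, f(2.430000) = 60.728861
step 1: c = 1.703263, f(c) = -9.664662 < 0 → new bracket [1.703263, 2.430000]
step 2: c = 1.803040, f(c) = -4.944229 < 0 → new bracket [1.803040, 2.430000]
step 3: c = 1.850241, f(c) = -2.315909 < 0 → new bracket [1.850241, 2.430000]
step 4: c = 1.871538, f(c) = -1.038880 < 0 → new bracket [1.871538, 2.430000]

1.8715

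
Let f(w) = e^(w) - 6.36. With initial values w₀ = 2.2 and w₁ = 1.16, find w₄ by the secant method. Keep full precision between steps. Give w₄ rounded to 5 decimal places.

1.84691

f(w_0) = 2.665013, f(w_1) = -3.170067
w_2 = 1.160000 - (-3.170067)·(1.160000 - 2.200000)/(-3.170067 - (2.665013)) = 1.725008; f(w_2) = -0.747432
w_3 = 1.725008 - (-0.747432)·(1.725008 - 1.160000)/(-0.747432 - (-3.170067)) = 1.899325; f(w_3) = 0.321382
w_4 = 1.899325 - (0.321382)·(1.899325 - 1.725008)/(0.321382 - (-0.747432)) = 1.846910; f(w_4) = -0.019805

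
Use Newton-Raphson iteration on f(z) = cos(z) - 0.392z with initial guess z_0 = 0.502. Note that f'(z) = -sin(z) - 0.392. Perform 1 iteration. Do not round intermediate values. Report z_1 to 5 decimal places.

z_0 = 0.502000: f = 0.679838, f' = -0.873180 → z_1 = 0.502000 - (0.679838)/(-0.873180) = 1.280577

1.28058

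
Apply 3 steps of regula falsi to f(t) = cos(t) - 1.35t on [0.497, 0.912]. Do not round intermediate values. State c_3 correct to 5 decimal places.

0.60797

f(0.497000) = 0.208067, f(0.912000) = -0.619034
step 1: c = 0.601398, f(c) = 0.012658 > 0 → new bracket [0.601398, 0.912000]
step 2: c = 0.607622, f(c) = 0.000718 > 0 → new bracket [0.607622, 0.912000]
step 3: c = 0.607975, f(c) = 0.000041 > 0 → new bracket [0.607975, 0.912000]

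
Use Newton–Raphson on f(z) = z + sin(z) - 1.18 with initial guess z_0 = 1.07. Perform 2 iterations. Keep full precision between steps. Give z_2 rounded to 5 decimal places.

f'(z) = 1 + cos(z)
z_0 = 1.070000: f = 0.767201, f' = 1.480124 → z_1 = 1.070000 - (0.767201)/(1.480124) = 0.551665
z_1 = 0.551665: f = -0.104229, f' = 1.851653 → z_2 = 0.551665 - (-0.104229)/(1.851653) = 0.607955

0.60795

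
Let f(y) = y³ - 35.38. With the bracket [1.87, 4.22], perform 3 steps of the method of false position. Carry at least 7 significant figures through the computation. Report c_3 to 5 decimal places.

False-position update: c = (a·f(b) − b·f(a))/(f(b) − f(a)); replace the endpoint whose sign matches f(c).
f(1.870000) = -28.840797, f(4.220000) = 39.771448
step 1: c = 2.857810, f(c) = -12.040039 < 0 → new bracket [2.857810, 4.220000]
step 2: c = 3.174358, f(c) = -3.393424 < 0 → new bracket [3.174358, 4.220000]
step 3: c = 3.256562, f(c) = -0.843532 < 0 → new bracket [3.256562, 4.220000]

3.25656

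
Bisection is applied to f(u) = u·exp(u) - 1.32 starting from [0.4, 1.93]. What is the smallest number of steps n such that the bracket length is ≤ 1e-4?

Initial width b − a = 1.93 − 0.4 = 1.530000.
After n steps the width is (b−a)/2^n; need (b−a)/2^n ≤ 1e-4.
So n ≥ log₂(1.530000/1e-4) = log₂(15300.0000) ≈ 13.9012.
Hence n = 14.

14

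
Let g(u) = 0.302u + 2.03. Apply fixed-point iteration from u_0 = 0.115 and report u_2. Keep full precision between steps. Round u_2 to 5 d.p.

2.65355

u_1 = g(0.115000) = 2.064730
u_2 = g(2.064730) = 2.653548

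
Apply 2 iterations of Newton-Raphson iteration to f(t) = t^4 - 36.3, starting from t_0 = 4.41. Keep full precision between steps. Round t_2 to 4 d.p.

f'(t) = 4t^3
t_0 = 4.410000: f = 341.928594, f' = 343.064484 → t_1 = 4.410000 - (341.928594)/(343.064484) = 3.413311
t_1 = 3.413311: f = 99.438625, f' = 159.069742 → t_2 = 3.413311 - (99.438625)/(159.069742) = 2.788185

2.7882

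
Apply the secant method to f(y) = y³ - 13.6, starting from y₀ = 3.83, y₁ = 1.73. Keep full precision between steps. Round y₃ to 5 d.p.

Secant update: y_(k+1) = y_k − f(y_k)·(y_k − y_(k-1))/(f(y_k) − f(y_(k-1))).
f(y_0) = 42.581887, f(y_1) = -8.422283
y_2 = 1.730000 - (-8.422283)·(1.730000 - 3.830000)/(-8.422283 - (42.581887)) = 2.076772; f(y_2) = -4.642926
y_3 = 2.076772 - (-4.642926)·(2.076772 - 1.730000)/(-4.642926 - (-8.422283)) = 2.502779; f(y_3) = 2.077165

2.50278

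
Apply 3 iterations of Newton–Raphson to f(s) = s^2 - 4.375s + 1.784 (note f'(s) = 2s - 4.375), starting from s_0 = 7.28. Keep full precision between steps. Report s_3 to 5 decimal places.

3.93189

s_0 = 7.280000: f = 22.932400, f' = 10.185000 → s_1 = 7.280000 - (22.932400)/(10.185000) = 5.028414
s_1 = 5.028414: f = 5.069638, f' = 5.681829 → s_2 = 5.028414 - (5.069638)/(5.681829) = 4.136160
s_2 = 4.136160: f = 0.796118, f' = 3.897319 → s_3 = 4.136160 - (0.796118)/(3.897319) = 3.931886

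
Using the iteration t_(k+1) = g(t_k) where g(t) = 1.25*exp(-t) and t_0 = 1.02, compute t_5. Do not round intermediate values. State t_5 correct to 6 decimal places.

0.613695

t_1 = g(1.020000) = 0.450744
t_2 = g(0.450744) = 0.796443
t_3 = g(0.796443) = 0.563663
t_4 = g(0.563663) = 0.711401
t_5 = g(0.711401) = 0.613695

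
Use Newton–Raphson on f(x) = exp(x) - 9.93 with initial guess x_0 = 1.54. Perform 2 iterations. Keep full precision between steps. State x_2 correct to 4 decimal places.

2.3573

f'(x) = exp(x)
x_0 = 1.540000: f = -5.265410, f' = 4.664590 → x_1 = 1.540000 - (-5.265410)/(4.664590) = 2.668804
x_1 = 2.668804: f = 4.492714, f' = 14.422714 → x_2 = 2.668804 - (4.492714)/(14.422714) = 2.357302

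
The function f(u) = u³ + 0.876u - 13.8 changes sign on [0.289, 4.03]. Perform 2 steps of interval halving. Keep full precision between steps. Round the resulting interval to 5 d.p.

[2.15950, 3.09475]

f(0.289000) = -13.522698, f(4.030000) = 55.181107 (opposite signs)
step 1: m = 2.159500, f(m) = -1.837579 < 0 → root in [2.159500, 4.030000]
step 2: m = 3.094750, f(m) = 18.550900 > 0 → root in [2.159500, 3.094750]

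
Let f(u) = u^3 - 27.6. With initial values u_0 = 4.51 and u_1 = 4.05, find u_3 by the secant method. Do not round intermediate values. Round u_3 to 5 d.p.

f(u_0) = 64.133851, f(u_1) = 38.830125
u_2 = 4.050000 - (38.830125)·(4.050000 - 4.510000)/(38.830125 - (64.133851)) = 3.344102; f(u_2) = 9.797143
u_3 = 3.344102 - (9.797143)·(3.344102 - 4.050000)/(9.797143 - (38.830125)) = 3.105897; f(u_3) = 2.361340

3.10590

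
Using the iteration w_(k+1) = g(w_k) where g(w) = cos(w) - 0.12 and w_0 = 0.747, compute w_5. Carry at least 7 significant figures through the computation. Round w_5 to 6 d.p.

0.658685

w_1 = g(0.747000) = 0.613730
w_2 = g(0.613730) = 0.697505
w_3 = g(0.697505) = 0.646447
w_4 = g(0.646447) = 0.678229
w_5 = g(0.678229) = 0.658685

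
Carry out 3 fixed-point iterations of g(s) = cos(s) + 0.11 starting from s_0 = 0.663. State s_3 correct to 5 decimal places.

s_1 = g(0.663000) = 0.898149
s_2 = g(0.898149) = 0.733059
s_3 = g(0.733059) = 0.853131

0.85313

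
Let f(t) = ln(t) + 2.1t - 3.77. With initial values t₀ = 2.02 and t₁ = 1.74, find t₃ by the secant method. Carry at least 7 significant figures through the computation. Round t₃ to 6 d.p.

1.578064

f(t_0) = 1.175098, f(t_1) = 0.437885
t_2 = 1.740000 - (0.437885)·(1.740000 - 2.020000)/(0.437885 - (1.175098)) = 1.573687; f(t_2) = -0.011835
t_3 = 1.573687 - (-0.011835)·(1.573687 - 1.740000)/(-0.011835 - (0.437885)) = 1.578064; f(t_3) = 0.000134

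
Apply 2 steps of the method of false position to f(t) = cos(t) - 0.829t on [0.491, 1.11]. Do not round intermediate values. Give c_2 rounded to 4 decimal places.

f(0.491000) = 0.474823, f(1.110000) = -0.475528
step 1: c = 0.800270, f(c) = 0.033089 > 0 → new bracket [0.800270, 1.110000]
step 2: c = 0.820420, f(c) = 0.001786 > 0 → new bracket [0.820420, 1.110000]

0.8204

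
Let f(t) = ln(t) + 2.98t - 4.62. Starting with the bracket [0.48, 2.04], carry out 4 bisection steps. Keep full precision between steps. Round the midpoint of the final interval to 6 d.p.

f(0.480000) = -3.923569, f(2.040000) = 2.172150 (opposite signs)
step 1: m = 1.260000, f(m) = -0.634088 < 0 → root in [1.260000, 2.040000]
step 2: m = 1.650000, f(m) = 0.797775 > 0 → root in [1.260000, 1.650000]
step 3: m = 1.455000, f(m) = 0.090906 > 0 → root in [1.260000, 1.455000]
step 4: m = 1.357500, f(m) = -0.269005 < 0 → root in [1.357500, 1.455000]
Midpoint of [1.357500, 1.455000] = 1.406250

1.406250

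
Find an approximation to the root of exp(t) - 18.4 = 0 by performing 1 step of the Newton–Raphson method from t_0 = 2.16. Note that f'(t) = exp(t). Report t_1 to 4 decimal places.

t_0 = 2.160000: f = -9.728862, f' = 8.671138 → t_1 = 2.160000 - (-9.728862)/(8.671138) = 3.281982

3.2820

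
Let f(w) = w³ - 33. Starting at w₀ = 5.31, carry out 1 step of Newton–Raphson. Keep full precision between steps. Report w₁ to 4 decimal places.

3.9301

f'(w) = 3w²
w_0 = 5.310000: f = 116.721291, f' = 84.588300 → w_1 = 5.310000 - (116.721291)/(84.588300) = 3.930125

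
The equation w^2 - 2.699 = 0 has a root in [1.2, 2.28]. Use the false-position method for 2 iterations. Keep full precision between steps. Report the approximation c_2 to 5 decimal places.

1.62942

False-position update: c = (a·f(b) − b·f(a))/(f(b) − f(a)); replace the endpoint whose sign matches f(c).
f(1.200000) = -1.259000, f(2.280000) = 2.499400
step 1: c = 1.561782, f(c) = -0.259838 < 0 → new bracket [1.561782, 2.280000]
step 2: c = 1.629416, f(c) = -0.044002 < 0 → new bracket [1.629416, 2.280000]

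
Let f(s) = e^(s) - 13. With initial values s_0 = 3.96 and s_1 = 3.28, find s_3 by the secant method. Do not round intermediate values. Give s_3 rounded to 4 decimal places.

2.6727

f(s_0) = 39.457326, f(s_1) = 13.575773
s_2 = 3.280000 - (13.575773)·(3.280000 - 3.960000)/(13.575773 - (39.457326)) = 2.923316; f(s_2) = 5.602880
s_3 = 2.923316 - (5.602880)·(2.923316 - 3.280000)/(5.602880 - (13.575773)) = 2.672660; f(s_3) = 1.478433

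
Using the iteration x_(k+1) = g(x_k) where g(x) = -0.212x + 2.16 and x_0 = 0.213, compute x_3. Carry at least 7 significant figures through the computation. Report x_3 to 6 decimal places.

1.797130

x_1 = g(0.213000) = 2.114844
x_2 = g(2.114844) = 1.711653
x_3 = g(1.711653) = 1.797130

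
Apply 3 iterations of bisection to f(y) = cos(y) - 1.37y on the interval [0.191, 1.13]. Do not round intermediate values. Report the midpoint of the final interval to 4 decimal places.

f(0.191000) = 0.720145, f(1.130000) = -1.121440 (opposite signs)
step 1: m = 0.660500, f(m) = -0.115199 < 0 → root in [0.191000, 0.660500]
step 2: m = 0.425750, f(m) = 0.327452 > 0 → root in [0.425750, 0.660500]
step 3: m = 0.543125, f(m) = 0.112017 > 0 → root in [0.543125, 0.660500]
Midpoint of [0.543125, 0.660500] = 0.601812

0.6018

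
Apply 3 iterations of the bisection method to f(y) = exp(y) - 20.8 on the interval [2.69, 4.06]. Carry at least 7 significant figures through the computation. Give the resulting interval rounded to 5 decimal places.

[3.03250, 3.20375]

f(2.690000) = -6.068324, f(4.060000) = 37.174311 (opposite signs)
step 1: m = 3.375000, f(m) = 8.424284 > 0 → root in [2.690000, 3.375000]
step 2: m = 3.032500, f(m) = -0.050960 < 0 → root in [3.032500, 3.375000]
step 3: m = 3.203750, f(m) = 3.824700 > 0 → root in [3.032500, 3.203750]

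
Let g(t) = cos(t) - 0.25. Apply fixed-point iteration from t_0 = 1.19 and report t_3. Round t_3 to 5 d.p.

t_1 = g(1.190000) = 0.121660
t_2 = g(0.121660) = 0.742609
t_3 = g(0.742609) = 0.486707

0.48671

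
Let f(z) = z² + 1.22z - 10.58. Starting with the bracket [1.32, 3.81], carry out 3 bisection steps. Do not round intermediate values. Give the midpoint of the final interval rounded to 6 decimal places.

2.720625

f(1.320000) = -7.227200, f(3.810000) = 8.584300 (opposite signs)
step 1: m = 2.565000, f(m) = -0.871475 < 0 → root in [2.565000, 3.810000]
step 2: m = 3.187500, f(m) = 3.468906 > 0 → root in [2.565000, 3.187500]
step 3: m = 2.876250, f(m) = 1.201839 > 0 → root in [2.565000, 2.876250]
Midpoint of [2.565000, 2.876250] = 2.720625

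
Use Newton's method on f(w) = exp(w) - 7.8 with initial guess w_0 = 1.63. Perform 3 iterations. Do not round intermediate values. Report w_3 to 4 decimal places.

Newton update: w ← w − f(w)/f'(w).
f'(w) = exp(w)
w_0 = 1.630000: f = -2.696125, f' = 5.103875 → w_1 = 1.630000 - (-2.696125)/(5.103875) = 2.158251
w_1 = 2.158251: f = 0.855982, f' = 8.655982 → w_2 = 2.158251 - (0.855982)/(8.655982) = 2.059362
w_2 = 2.059362: f = 0.040962, f' = 7.840962 → w_3 = 2.059362 - (0.040962)/(7.840962) = 2.054137

2.0541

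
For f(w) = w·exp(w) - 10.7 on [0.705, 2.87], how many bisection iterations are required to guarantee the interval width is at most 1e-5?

Initial width b − a = 2.87 − 0.705 = 2.165000.
After n steps the width is (b−a)/2^n; need (b−a)/2^n ≤ 1e-5.
So n ≥ log₂(2.165000/1e-5) = log₂(216500.0000) ≈ 17.7240.
Hence n = 18.

18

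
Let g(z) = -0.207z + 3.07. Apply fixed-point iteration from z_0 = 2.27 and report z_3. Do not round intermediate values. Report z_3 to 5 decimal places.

2.54592

z_1 = g(2.270000) = 2.600110
z_2 = g(2.600110) = 2.531777
z_3 = g(2.531777) = 2.545922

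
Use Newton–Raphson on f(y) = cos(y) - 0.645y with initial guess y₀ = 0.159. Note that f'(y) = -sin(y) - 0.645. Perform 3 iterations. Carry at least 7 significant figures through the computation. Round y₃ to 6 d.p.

0.928646

y_0 = 0.159000: f = 0.884831, f' = -0.803331 → y_1 = 0.159000 - (0.884831)/(-0.803331) = 1.260453
y_1 = 1.260453: f = -0.507606, f' = -1.597229 → y_2 = 1.260453 - (-0.507606)/(-1.597229) = 0.942648
y_2 = 0.942648: f = -0.020361, f' = -1.454117 → y_3 = 0.942648 - (-0.020361)/(-1.454117) = 0.928646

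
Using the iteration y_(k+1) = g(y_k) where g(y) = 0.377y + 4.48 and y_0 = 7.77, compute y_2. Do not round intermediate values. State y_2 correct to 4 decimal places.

y_1 = g(7.770000) = 7.409290
y_2 = g(7.409290) = 7.273302

7.2733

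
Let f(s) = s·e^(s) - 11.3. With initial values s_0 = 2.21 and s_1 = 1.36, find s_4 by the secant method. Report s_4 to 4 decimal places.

f(s_0) = 8.845733, f(s_1) = -6.001177
s_2 = 1.360000 - (-6.001177)·(1.360000 - 2.210000)/(-6.001177 - (8.845733)) = 1.703573; f(s_2) = -1.941349
s_3 = 1.703573 - (-1.941349)·(1.703573 - 1.360000)/(-1.941349 - (-6.001177)) = 1.867865; f(s_3) = 0.793411
s_4 = 1.867865 - (0.793411)·(1.867865 - 1.703573)/(0.793411 - (-1.941349)) = 1.820200; f(s_4) = -0.063730

1.8202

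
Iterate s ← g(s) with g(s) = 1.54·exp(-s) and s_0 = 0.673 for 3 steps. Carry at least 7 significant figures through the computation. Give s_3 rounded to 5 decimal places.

s_1 = g(0.673000) = 0.785671
s_2 = g(0.785671) = 0.701953
s_3 = g(0.701953) = 0.763249

0.76325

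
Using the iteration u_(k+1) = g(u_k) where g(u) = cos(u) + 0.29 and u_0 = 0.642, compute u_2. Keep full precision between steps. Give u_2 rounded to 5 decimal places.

u_1 = g(0.642000) = 1.090900
u_2 = g(1.090900) = 0.751687

0.75169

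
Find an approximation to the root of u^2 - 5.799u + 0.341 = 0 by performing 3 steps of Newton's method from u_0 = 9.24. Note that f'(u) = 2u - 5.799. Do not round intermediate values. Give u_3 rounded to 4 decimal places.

u_0 = 9.240000: f = 32.135840, f' = 12.681000 → u_1 = 9.240000 - (32.135840)/(12.681000) = 6.705828
u_1 = 6.705828: f = 6.422030, f' = 7.612655 → u_2 = 6.705828 - (6.422030)/(7.612655) = 5.862228
u_2 = 5.862228: f = 0.711660, f' = 5.925457 → u_3 = 5.862228 - (0.711660)/(5.925457) = 5.742126

5.7421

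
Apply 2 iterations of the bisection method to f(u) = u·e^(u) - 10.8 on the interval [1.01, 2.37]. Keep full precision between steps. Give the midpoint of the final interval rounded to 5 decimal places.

1.86000

f(1.010000) = -8.026943, f(2.370000) = 14.552820 (opposite signs)
step 1: m = 1.690000, f(m) = -1.641078 < 0 → root in [1.690000, 2.370000]
step 2: m = 2.030000, f(m) = 4.656595 > 0 → root in [1.690000, 2.030000]
Midpoint of [1.690000, 2.030000] = 1.860000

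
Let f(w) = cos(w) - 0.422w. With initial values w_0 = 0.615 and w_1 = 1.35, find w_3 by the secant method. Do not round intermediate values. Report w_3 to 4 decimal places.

1.0910

Secant update: w_(k+1) = w_k − f(w_k)·(w_k − w_(k-1))/(f(w_k) − f(w_(k-1))).
f(w_0) = 0.557243, f(w_1) = -0.350693
w_2 = 1.350000 - (-0.350693)·(1.350000 - 0.615000)/(-0.350693 - (0.557243)) = 1.066104; f(w_2) = 0.033642
w_3 = 1.066104 - (0.033642)·(1.066104 - 1.350000)/(0.033642 - (-0.350693)) = 1.090954; f(w_3) = 0.001256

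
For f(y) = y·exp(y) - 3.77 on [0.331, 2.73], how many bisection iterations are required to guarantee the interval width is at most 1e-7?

25

Initial width b − a = 2.73 − 0.331 = 2.399000.
After n steps the width is (b−a)/2^n; need (b−a)/2^n ≤ 1e-7.
So n ≥ log₂(2.399000/1e-7) = log₂(23990000.0000) ≈ 24.5159.
Hence n = 25.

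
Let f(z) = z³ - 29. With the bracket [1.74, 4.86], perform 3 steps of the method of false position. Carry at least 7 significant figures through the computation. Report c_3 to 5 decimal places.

f(1.740000) = -23.731976, f(4.860000) = 85.791256
step 1: c = 2.416055, f(c) = -14.896704 < 0 → new bracket [2.416055, 4.860000]
step 2: c = 2.777635, f(c) = -7.569834 < 0 → new bracket [2.777635, 4.860000]
step 3: c = 2.946476, f(c) = -3.419524 < 0 → new bracket [2.946476, 4.860000]

2.94648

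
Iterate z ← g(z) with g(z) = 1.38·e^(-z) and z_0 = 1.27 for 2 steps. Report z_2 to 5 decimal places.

0.93663

z_1 = g(1.270000) = 0.387548
z_2 = g(0.387548) = 0.936633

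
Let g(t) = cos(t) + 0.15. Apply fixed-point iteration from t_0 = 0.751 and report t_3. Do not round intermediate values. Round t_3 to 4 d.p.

0.8564

t_1 = g(0.751000) = 0.881007
t_2 = g(0.881007) = 0.786375
t_3 = g(0.786375) = 0.856416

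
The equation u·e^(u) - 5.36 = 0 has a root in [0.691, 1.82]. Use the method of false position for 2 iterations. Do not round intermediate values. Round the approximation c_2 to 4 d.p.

1.3014

f(0.691000) = -3.980964, f(1.820000) = 5.872782
step 1: c = 1.147122, f(c) = -1.747580 < 0 → new bracket [1.147122, 1.820000]
step 2: c = 1.301433, f(c) = -0.577807 < 0 → new bracket [1.301433, 1.820000]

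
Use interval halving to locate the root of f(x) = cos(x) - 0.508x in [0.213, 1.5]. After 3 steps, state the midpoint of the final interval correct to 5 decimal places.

1.09781

f(0.213000) = 0.869197, f(1.500000) = -0.691263 (opposite signs)
step 1: m = 0.856500, f(m) = 0.219984 > 0 → root in [0.856500, 1.500000]
step 2: m = 1.178250, f(m) = -0.216009 < 0 → root in [0.856500, 1.178250]
step 3: m = 1.017375, f(m) = 0.008774 > 0 → root in [1.017375, 1.178250]
Midpoint of [1.017375, 1.178250] = 1.097812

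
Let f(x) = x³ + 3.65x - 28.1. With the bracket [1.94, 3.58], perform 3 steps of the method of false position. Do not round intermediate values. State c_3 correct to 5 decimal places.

f(1.940000) = -13.717616, f(3.580000) = 30.849712
step 1: c = 2.444784, f(c) = -4.564133 < 0 → new bracket [2.444784, 3.580000]
step 2: c = 2.591091, f(c) = -1.246578 < 0 → new bracket [2.591091, 3.580000]
step 3: c = 2.629499, f(c) = -0.321281 < 0 → new bracket [2.629499, 3.580000]

2.62950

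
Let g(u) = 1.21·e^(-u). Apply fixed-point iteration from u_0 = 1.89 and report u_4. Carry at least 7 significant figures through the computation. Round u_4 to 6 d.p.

u_1 = g(1.890000) = 0.182797
u_2 = g(0.182797) = 1.007854
u_3 = g(1.007854) = 0.441652
u_4 = g(0.441652) = 0.777998

0.777998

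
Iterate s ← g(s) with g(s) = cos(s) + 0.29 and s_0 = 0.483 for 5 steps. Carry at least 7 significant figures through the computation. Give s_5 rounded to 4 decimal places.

s_1 = g(0.483000) = 1.175606
s_2 = g(1.175606) = 0.674984
s_3 = g(0.674984) = 1.070717
s_4 = g(1.070717) = 0.769495
s_5 = g(0.769495) = 1.008262

1.0083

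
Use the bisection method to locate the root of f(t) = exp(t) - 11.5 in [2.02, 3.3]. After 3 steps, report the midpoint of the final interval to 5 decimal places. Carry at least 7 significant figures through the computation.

2.42000

f(2.020000) = -3.961675, f(3.300000) = 15.612639 (opposite signs)
step 1: m = 2.660000, f(m) = 2.796289 > 0 → root in [2.020000, 2.660000]
step 2: m = 2.340000, f(m) = -1.118763 < 0 → root in [2.340000, 2.660000]
step 3: m = 2.500000, f(m) = 0.682494 > 0 → root in [2.340000, 2.500000]
Midpoint of [2.340000, 2.500000] = 2.420000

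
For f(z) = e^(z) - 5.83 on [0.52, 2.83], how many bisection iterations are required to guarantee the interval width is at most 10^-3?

Initial width b − a = 2.83 − 0.52 = 2.310000.
After n steps the width is (b−a)/2^n; need (b−a)/2^n ≤ 10^-3.
So n ≥ log₂(2.310000/10^-3) = log₂(2310.0000) ≈ 11.1737.
Hence n = 12.

12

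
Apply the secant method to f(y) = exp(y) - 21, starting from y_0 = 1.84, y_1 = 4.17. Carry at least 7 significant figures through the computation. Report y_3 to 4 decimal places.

f(y_0) = -14.703462, f(y_1) = 43.715452
y_2 = 4.170000 - (43.715452)·(4.170000 - 1.840000)/(43.715452 - (-14.703462)) = 2.426438; f(y_2) = -9.681507
y_3 = 2.426438 - (-9.681507)·(2.426438 - 4.170000)/(-9.681507 - (43.715452)) = 2.742567; f(y_3) = -5.473215

2.7426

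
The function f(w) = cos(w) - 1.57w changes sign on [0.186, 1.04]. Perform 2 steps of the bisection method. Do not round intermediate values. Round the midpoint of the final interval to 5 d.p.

f(0.186000) = 0.690732, f(1.040000) = -1.126580 (opposite signs)
step 1: m = 0.613000, f(m) = -0.144484 < 0 → root in [0.186000, 0.613000]
step 2: m = 0.399500, f(m) = 0.294041 > 0 → root in [0.399500, 0.613000]
Midpoint of [0.399500, 0.613000] = 0.506250

0.50625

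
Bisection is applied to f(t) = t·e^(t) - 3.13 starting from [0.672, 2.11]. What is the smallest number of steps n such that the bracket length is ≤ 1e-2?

8

Initial width b − a = 2.11 − 0.672 = 1.438000.
After n steps the width is (b−a)/2^n; need (b−a)/2^n ≤ 1e-2.
So n ≥ log₂(1.438000/1e-2) = log₂(143.8000) ≈ 7.1679.
Hence n = 8.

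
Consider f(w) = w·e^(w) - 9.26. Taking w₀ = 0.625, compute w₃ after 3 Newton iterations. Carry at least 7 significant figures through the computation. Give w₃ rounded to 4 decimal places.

f'(w) = (w + 1)·e^(w)
w_0 = 0.625000: f = -8.092346, f' = 3.035900 → w_1 = 0.625000 - (-8.092346)/(3.035900) = 3.290551
w_1 = 3.290551: f = 79.116526, f' = 115.234192 → w_2 = 3.290551 - (79.116526)/(115.234192) = 2.603980
w_2 = 2.603980: f = 25.939102, f' = 48.716528 → w_3 = 2.603980 - (25.939102)/(48.716528) = 2.071530

2.0715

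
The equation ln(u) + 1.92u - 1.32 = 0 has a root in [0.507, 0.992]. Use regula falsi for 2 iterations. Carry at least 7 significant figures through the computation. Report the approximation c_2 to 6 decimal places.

0.803592

f(0.507000) = -1.025804, f(0.992000) = 0.576608
step 1: c = 0.817479, f(c) = 0.048029 > 0 → new bracket [0.507000, 0.817479]
step 2: c = 0.803592, f(c) = 0.004233 > 0 → new bracket [0.507000, 0.803592]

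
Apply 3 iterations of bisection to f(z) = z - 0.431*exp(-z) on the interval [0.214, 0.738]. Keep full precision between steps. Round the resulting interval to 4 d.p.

f(0.214000) = -0.133967, f(0.738000) = 0.531952 (opposite signs)
step 1: m = 0.476000, f(m) = 0.208235 > 0 → root in [0.214000, 0.476000]
step 2: m = 0.345000, f(m) = 0.039757 > 0 → root in [0.214000, 0.345000]
step 3: m = 0.279500, f(m) = -0.046406 < 0 → root in [0.279500, 0.345000]

[0.2795, 0.3450]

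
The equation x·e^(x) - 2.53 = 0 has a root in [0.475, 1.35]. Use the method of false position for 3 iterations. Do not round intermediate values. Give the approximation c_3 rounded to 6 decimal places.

f(0.475000) = -1.766193, f(1.350000) = 2.677524
step 1: c = 0.822776, f(c) = -0.656693 < 0 → new bracket [0.822776, 1.350000]
step 2: c = 0.926616, f(c) = -0.189417 < 0 → new bracket [0.926616, 1.350000]
step 3: c = 0.954589, f(c) = -0.050358 < 0 → new bracket [0.954589, 1.350000]

0.954589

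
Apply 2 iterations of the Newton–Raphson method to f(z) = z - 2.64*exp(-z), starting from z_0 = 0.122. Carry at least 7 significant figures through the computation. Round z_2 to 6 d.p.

f'(z) = 1 + 2.64*exp(-z)
z_0 = 0.122000: f = -2.214792, f' = 3.336792 → z_1 = 0.122000 - (-2.214792)/(3.336792) = 0.785749
z_1 = 0.785749: f = -0.417506, f' = 2.203255 → z_2 = 0.785749 - (-0.417506)/(2.203255) = 0.975244

0.975244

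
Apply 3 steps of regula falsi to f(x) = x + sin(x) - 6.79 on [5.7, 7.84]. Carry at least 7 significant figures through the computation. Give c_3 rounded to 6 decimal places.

f(5.700000) = -1.640686, f(7.840000) = 2.049902
step 1: c = 6.651357, f(c) = 0.221268 > 0 → new bracket [5.700000, 6.651357]
step 2: c = 6.538301, f(c) = 0.000659 > 0 → new bracket [5.700000, 6.538301]
step 3: c = 6.537965, f(c) = -0.000003 < 0 → new bracket [6.537965, 6.538301]

6.537965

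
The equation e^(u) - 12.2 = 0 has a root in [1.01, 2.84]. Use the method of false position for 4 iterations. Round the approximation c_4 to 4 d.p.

f(1.010000) = -9.454399, f(2.840000) = 4.915766
step 1: c = 2.213991, f(c) = -3.047829 < 0 → new bracket [2.213991, 2.840000]
step 2: c = 2.453577, f(c) = -0.570123 < 0 → new bracket [2.453577, 2.840000]
step 3: c = 2.493737, f(c) = -0.093573 < 0 → new bracket [2.493737, 2.840000]
step 4: c = 2.500205, f(c) = -0.015014 < 0 → new bracket [2.500205, 2.840000]

2.5002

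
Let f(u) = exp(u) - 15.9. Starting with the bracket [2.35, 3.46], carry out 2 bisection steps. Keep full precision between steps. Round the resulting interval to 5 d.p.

[2.62750, 2.90500]

f(2.350000) = -5.414430, f(3.460000) = 15.916977 (opposite signs)
step 1: m = 2.905000, f(m) = 2.365244 > 0 → root in [2.350000, 2.905000]
step 2: m = 2.627500, f(m) = -2.060871 < 0 → root in [2.627500, 2.905000]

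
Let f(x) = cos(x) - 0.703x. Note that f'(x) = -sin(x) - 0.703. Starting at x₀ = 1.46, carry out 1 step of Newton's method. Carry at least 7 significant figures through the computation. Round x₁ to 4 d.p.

0.9203

x_0 = 1.460000: f = -0.915810, f' = -1.696868 → x_1 = 1.460000 - (-0.915810)/(-1.696868) = 0.920294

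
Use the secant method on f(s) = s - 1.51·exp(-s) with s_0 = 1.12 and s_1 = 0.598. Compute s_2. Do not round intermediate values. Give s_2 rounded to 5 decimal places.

0.73909

Secant update: s_(k+1) = s_k − f(s_k)·(s_k − s_(k-1))/(f(s_k) − f(s_(k-1))).
f(s_0) = 0.627318, f(s_1) = -0.232365
s_2 = 0.598000 - (-0.232365)·(0.598000 - 1.120000)/(-0.232365 - (0.627318)) = 0.739092; f(s_2) = 0.017996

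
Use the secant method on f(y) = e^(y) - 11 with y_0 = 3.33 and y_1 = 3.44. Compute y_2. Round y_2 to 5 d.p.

f(y_0) = 16.938342, f(y_1) = 20.186958
y_2 = 3.440000 - (20.186958)·(3.440000 - 3.330000)/(20.186958 - (16.938342)) = 2.756458; f(y_2) = 4.743981

2.75646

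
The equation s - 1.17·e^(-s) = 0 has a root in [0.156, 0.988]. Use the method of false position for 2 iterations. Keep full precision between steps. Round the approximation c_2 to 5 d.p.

0.62897

f(0.156000) = -0.845004, f(0.988000) = 0.552385
step 1: c = 0.659112, f(c) = 0.053859 > 0 → new bracket [0.156000, 0.659112]
step 2: c = 0.628966, f(c) = 0.005189 > 0 → new bracket [0.156000, 0.628966]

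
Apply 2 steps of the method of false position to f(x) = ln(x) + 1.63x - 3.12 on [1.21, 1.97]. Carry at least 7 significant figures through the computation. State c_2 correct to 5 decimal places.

1.61916

False-position update: c = (a·f(b) − b·f(a))/(f(b) − f(a)); replace the endpoint whose sign matches f(c).
f(1.210000) = -0.957080, f(1.970000) = 0.769134
step 1: c = 1.631374, f(c) = 0.028561 > 0 → new bracket [1.210000, 1.631374]
step 2: c = 1.619163, f(c) = 0.001146 > 0 → new bracket [1.210000, 1.619163]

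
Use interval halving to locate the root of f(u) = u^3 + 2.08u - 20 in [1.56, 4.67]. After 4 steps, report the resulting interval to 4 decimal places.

[2.3375, 2.5319]

f(1.560000) = -12.958784, f(4.670000) = 91.561163 (opposite signs)
step 1: m = 3.115000, f(m) = 16.704746 > 0 → root in [1.560000, 3.115000]
step 2: m = 2.337500, f(m) = -2.366119 < 0 → root in [2.337500, 3.115000]
step 3: m = 2.726250, f(m) = 5.933287 > 0 → root in [2.337500, 2.726250]
step 4: m = 2.531875, f(m) = 1.496609 > 0 → root in [2.337500, 2.531875]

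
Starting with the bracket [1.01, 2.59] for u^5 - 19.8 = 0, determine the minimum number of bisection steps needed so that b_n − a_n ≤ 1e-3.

11

Initial width b − a = 2.59 − 1.01 = 1.580000.
After n steps the width is (b−a)/2^n; need (b−a)/2^n ≤ 1e-3.
So n ≥ log₂(1.580000/1e-3) = log₂(1580.0000) ≈ 10.6257.
Hence n = 11.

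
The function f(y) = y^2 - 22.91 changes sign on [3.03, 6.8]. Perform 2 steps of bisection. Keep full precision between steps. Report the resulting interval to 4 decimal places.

f(3.030000) = -13.729100, f(6.800000) = 23.330000 (opposite signs)
step 1: m = 4.915000, f(m) = 1.247225 > 0 → root in [3.030000, 4.915000]
step 2: m = 3.972500, f(m) = -7.129244 < 0 → root in [3.972500, 4.915000]

[3.9725, 4.9150]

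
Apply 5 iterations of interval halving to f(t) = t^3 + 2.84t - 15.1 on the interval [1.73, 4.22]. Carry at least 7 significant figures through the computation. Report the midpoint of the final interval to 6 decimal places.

2.080156

f(1.730000) = -5.009083, f(4.220000) = 72.036248 (opposite signs)
step 1: m = 2.975000, f(m) = 19.679609 > 0 → root in [1.730000, 2.975000]
step 2: m = 2.352500, f(m) = 4.600438 > 0 → root in [1.730000, 2.352500]
step 3: m = 2.041250, f(m) = -0.797570 < 0 → root in [2.041250, 2.352500]
step 4: m = 2.196875, f(m) = 1.741814 > 0 → root in [2.041250, 2.196875]
step 5: m = 2.119063, f(m) = 0.433631 > 0 → root in [2.041250, 2.119063]
Midpoint of [2.041250, 2.119063] = 2.080156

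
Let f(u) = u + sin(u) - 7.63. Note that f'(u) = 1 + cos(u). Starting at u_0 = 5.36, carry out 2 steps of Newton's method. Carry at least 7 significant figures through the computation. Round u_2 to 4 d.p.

u_0 = 5.360000: f = -3.067527, f' = 1.603283 → u_1 = 5.360000 - (-3.067527)/(1.603283) = 7.273279
u_1 = 7.273279: f = 0.479356, f' = 1.548612 → u_2 = 7.273279 - (0.479356)/(1.548612) = 6.963740

6.9637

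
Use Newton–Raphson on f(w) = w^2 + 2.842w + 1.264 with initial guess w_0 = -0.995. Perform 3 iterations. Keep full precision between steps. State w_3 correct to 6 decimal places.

-0.551628

Newton update: w ← w − f(w)/f'(w).
f'(w) = 2w + 2.842
w_0 = -0.995000: f = -0.573765, f' = 0.852000 → w_1 = -0.995000 - (-0.573765)/(0.852000) = -0.321567
w_1 = -0.321567: f = 0.453512, f' = 2.198866 → w_2 = -0.321567 - (0.453512)/(2.198866) = -0.527815
w_2 = -0.527815: f = 0.042538, f' = 1.786370 → w_3 = -0.527815 - (0.042538)/(1.786370) = -0.551628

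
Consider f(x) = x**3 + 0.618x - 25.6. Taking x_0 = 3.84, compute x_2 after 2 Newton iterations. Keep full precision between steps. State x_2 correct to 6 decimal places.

f'(x) = 3x**2 + 0.618
x_0 = 3.840000: f = 33.396224, f' = 44.854800 → x_1 = 3.840000 - (33.396224)/(44.854800) = 3.095459
x_1 = 3.095459: f = 5.973277, f' = 29.363605 → x_2 = 3.095459 - (5.973277)/(29.363605) = 2.892035

2.892035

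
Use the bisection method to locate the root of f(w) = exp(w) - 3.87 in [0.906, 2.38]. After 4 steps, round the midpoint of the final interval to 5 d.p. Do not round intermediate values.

f(0.906000) = -1.395595, f(2.380000) = 6.934903 (opposite signs)
step 1: m = 1.643000, f(m) = 1.300658 > 0 → root in [0.906000, 1.643000]
step 2: m = 1.274500, f(m) = -0.293087 < 0 → root in [1.274500, 1.643000]
step 3: m = 1.458750, f(m) = 0.430580 > 0 → root in [1.274500, 1.458750]
step 4: m = 1.366625, f(m) = 0.052091 > 0 → root in [1.274500, 1.366625]
Midpoint of [1.274500, 1.366625] = 1.320562

1.32056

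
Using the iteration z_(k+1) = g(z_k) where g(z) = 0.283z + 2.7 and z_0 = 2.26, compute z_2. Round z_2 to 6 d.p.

z_1 = g(2.260000) = 3.339580
z_2 = g(3.339580) = 3.645101

3.645101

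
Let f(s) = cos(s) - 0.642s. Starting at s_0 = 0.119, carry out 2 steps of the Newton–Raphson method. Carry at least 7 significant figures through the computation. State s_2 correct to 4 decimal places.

f'(s) = -sin(s) - 0.642
s_0 = 0.119000: f = 0.916530, f' = -0.760719 → s_1 = 0.119000 - (0.916530)/(-0.760719) = 1.323820
s_1 = 1.323820: f = -0.605419, f' = -1.611656 → s_2 = 1.323820 - (-0.605419)/(-1.611656) = 0.948170

0.9482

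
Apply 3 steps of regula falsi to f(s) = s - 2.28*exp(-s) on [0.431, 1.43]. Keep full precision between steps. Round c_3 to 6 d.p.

False-position update: c = (a·f(b) − b·f(a))/(f(b) − f(a)); replace the endpoint whose sign matches f(c).
f(0.431000) = -1.050678, f(1.430000) = 0.884376
step 1: c = 0.973428, f(c) = 0.112077 > 0 → new bracket [0.431000, 0.973428]
step 2: c = 0.921144, f(c) = 0.013560 > 0 → new bracket [0.431000, 0.921144]
step 3: c = 0.914899, f(c) = 0.001629 > 0 → new bracket [0.431000, 0.914899]

0.914899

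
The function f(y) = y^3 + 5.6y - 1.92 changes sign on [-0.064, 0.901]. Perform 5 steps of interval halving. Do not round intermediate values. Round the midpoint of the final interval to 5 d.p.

f(-0.064000) = -2.278662, f(0.901000) = 3.857033 (opposite signs)
step 1: m = 0.418500, f(m) = 0.496897 > 0 → root in [-0.064000, 0.418500]
step 2: m = 0.177250, f(m) = -0.921831 < 0 → root in [0.177250, 0.418500]
step 3: m = 0.297875, f(m) = -0.225470 < 0 → root in [0.297875, 0.418500]
step 4: m = 0.358187, f(m) = 0.131805 > 0 → root in [0.297875, 0.358187]
step 5: m = 0.328031, f(m) = -0.047727 < 0 → root in [0.328031, 0.358187]
Midpoint of [0.328031, 0.358187] = 0.343109

0.34311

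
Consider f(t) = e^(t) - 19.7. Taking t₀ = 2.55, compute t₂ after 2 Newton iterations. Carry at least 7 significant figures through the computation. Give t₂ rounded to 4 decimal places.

f'(t) = e^(t)
t_0 = 2.550000: f = -6.892896, f' = 12.807104 → t_1 = 2.550000 - (-6.892896)/(12.807104) = 3.088209
t_1 = 3.088209: f = 2.237748, f' = 21.937748 → t_2 = 3.088209 - (2.237748)/(21.937748) = 2.986204

2.9862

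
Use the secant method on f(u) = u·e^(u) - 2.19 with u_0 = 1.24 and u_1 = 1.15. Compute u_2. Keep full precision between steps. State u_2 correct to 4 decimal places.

f(u_0) = 2.094961, f(u_1) = 1.441922
u_2 = 1.150000 - (1.441922)·(1.150000 - 1.240000)/(1.441922 - (2.094961)) = 0.951278; f(u_2) = 0.272876

0.9513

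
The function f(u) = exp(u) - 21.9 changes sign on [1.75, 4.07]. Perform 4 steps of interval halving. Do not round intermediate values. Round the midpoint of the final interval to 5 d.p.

3.12750

f(1.750000) = -16.145397, f(4.070000) = 36.656963 (opposite signs)
step 1: m = 2.910000, f(m) = -3.543201 < 0 → root in [2.910000, 4.070000]
step 2: m = 3.490000, f(m) = 10.885948 > 0 → root in [2.910000, 3.490000]
step 3: m = 3.200000, f(m) = 2.632530 > 0 → root in [2.910000, 3.200000]
step 4: m = 3.055000, f(m) = -0.678814 < 0 → root in [3.055000, 3.200000]
Midpoint of [3.055000, 3.200000] = 3.127500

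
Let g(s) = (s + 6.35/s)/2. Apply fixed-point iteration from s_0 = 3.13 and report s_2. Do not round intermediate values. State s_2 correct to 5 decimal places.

s_1 = g(3.130000) = 2.579377
s_2 = g(2.579377) = 2.520606

2.52061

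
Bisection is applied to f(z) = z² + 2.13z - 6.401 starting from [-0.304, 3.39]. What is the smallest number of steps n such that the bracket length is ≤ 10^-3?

12

Initial width b − a = 3.39 − -0.304 = 3.694000.
After n steps the width is (b−a)/2^n; need (b−a)/2^n ≤ 10^-3.
So n ≥ log₂(3.694000/10^-3) = log₂(3694.0000) ≈ 11.8510.
Hence n = 12.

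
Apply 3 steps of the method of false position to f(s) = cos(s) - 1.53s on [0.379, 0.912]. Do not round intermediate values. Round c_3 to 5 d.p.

f(0.379000) = 0.349165, f(0.912000) = -0.783194
step 1: c = 0.543351, f(c) = 0.024653 > 0 → new bracket [0.543351, 0.912000]
step 2: c = 0.554601, f(c) = 0.001570 > 0 → new bracket [0.554601, 0.912000]
step 3: c = 0.555317, f(c) = 0.000099 > 0 → new bracket [0.555317, 0.912000]

0.55532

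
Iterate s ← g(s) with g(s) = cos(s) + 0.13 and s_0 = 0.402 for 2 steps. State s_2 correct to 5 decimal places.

s_1 = g(0.402000) = 1.050280
s_2 = g(1.050280) = 0.627328

0.62733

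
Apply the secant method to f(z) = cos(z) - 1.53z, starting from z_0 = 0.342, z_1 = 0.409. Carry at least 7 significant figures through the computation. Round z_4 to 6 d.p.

f(z_0) = 0.418826, f(z_1) = 0.291749
z_2 = 0.409000 - (0.291749)·(0.409000 - 0.342000)/(0.291749 - (0.418826)) = 0.562822; f(z_2) = -0.015364
z_3 = 0.562822 - (-0.015364)·(0.562822 - 0.409000)/(-0.015364 - (0.291749)) = 0.555126; f(z_3) = 0.000491
z_4 = 0.555126 - (0.000491)·(0.555126 - 0.562822)/(0.000491 - (-0.015364)) = 0.555364; f(z_4) = 0.000001

0.555364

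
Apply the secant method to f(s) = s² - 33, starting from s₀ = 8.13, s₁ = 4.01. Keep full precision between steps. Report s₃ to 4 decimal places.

f(s_0) = 33.096900, f(s_1) = -16.919900
s_2 = 4.010000 - (-16.919900)·(4.010000 - 8.130000)/(-16.919900 - (33.096900)) = 5.403731; f(s_2) = -3.799686
s_3 = 5.403731 - (-3.799686)·(5.403731 - 4.010000)/(-3.799686 - (-16.919900)) = 5.807364; f(s_3) = 0.725474

5.8074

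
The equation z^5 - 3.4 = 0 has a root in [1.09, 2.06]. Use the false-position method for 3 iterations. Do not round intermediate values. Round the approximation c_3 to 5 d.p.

1.20750

f(1.090000) = -1.861376, f(2.060000) = 33.696770
step 1: c = 1.140777, f(c) = -1.468015 < 0 → new bracket [1.140777, 2.060000]
step 2: c = 1.179152, f(c) = -1.120455 < 0 → new bracket [1.179152, 2.060000]
step 3: c = 1.207498, f(c) = -0.832961 < 0 → new bracket [1.207498, 2.060000]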